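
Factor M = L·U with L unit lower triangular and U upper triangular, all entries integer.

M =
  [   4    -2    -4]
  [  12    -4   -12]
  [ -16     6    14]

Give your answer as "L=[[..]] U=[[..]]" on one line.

L=[[1,0,0],[3,1,0],[-4,-1,1]] U=[[4,-2,-4],[0,2,0],[0,0,-2]]

  R1 -= 3·R0 → [0,2,0]
  R2 -= -4·R0 → [0,-2,-2]
  R2 -= -1·R1 → [0,0,-2]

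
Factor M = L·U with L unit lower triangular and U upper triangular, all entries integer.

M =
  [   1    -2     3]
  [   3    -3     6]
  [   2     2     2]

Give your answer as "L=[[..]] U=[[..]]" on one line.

L=[[1,0,0],[3,1,0],[2,2,1]] U=[[1,-2,3],[0,3,-3],[0,0,2]]

  row1 -= 3·row0 → [0,3,-3]
  row2 -= 2·row0 → [0,6,-4]
  row2 -= 2·row1 → [0,0,2]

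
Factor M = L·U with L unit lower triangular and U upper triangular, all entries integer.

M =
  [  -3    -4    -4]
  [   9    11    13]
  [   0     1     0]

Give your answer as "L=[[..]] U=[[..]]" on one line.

  row1 -= -3·row0 → [0,-1,1]
  row2 -= 0·row0 → [0,1,0]
  row2 -= -1·row1 → [0,0,1]

L=[[1,0,0],[-3,1,0],[0,-1,1]] U=[[-3,-4,-4],[0,-1,1],[0,0,1]]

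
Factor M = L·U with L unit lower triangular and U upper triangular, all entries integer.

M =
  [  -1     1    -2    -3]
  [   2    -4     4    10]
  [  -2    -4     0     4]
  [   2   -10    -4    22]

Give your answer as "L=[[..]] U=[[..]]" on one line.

L=[[1,0,0,0],[-2,1,0,0],[2,3,1,0],[-2,4,-2,1]] U=[[-1,1,-2,-3],[0,-2,0,4],[0,0,4,-2],[0,0,0,-4]]

  row1 -= -2·row0 → [0,-2,0,4]
  row2 -= 2·row0 → [0,-6,4,10]
  row3 -= -2·row0 → [0,-8,-8,16]
  row2 -= 3·row1 → [0,0,4,-2]
  row3 -= 4·row1 → [0,0,-8,0]
  row3 -= -2·row2 → [0,0,0,-4]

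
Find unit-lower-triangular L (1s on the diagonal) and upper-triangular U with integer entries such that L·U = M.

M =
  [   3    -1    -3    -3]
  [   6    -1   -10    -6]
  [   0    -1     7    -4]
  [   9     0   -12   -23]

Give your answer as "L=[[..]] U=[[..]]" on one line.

  row1 -= 2·row0 → [0,1,-4,0]
  row2 -= 0·row0 → [0,-1,7,-4]
  row3 -= 3·row0 → [0,3,-3,-14]
  row2 -= -1·row1 → [0,0,3,-4]
  row3 -= 3·row1 → [0,0,9,-14]
  row3 -= 3·row2 → [0,0,0,-2]

L=[[1,0,0,0],[2,1,0,0],[0,-1,1,0],[3,3,3,1]] U=[[3,-1,-3,-3],[0,1,-4,0],[0,0,3,-4],[0,0,0,-2]]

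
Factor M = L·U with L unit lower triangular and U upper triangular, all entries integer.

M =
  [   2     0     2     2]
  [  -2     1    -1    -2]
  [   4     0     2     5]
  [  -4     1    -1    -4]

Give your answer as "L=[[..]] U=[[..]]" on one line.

L=[[1,0,0,0],[-1,1,0,0],[2,0,1,0],[-2,1,-1,1]] U=[[2,0,2,2],[0,1,1,0],[0,0,-2,1],[0,0,0,1]]

  r1 -= -1·r0 → [0,1,1,0]
  r2 -= 2·r0 → [0,0,-2,1]
  r3 -= -2·r0 → [0,1,3,0]
  r2 -= 0·r1 → [0,0,-2,1]
  r3 -= 1·r1 → [0,0,2,0]
  r3 -= -1·r2 → [0,0,0,1]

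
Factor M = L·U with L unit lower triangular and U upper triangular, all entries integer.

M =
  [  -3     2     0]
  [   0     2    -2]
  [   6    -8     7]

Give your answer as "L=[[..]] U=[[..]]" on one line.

L=[[1,0,0],[0,1,0],[-2,-2,1]] U=[[-3,2,0],[0,2,-2],[0,0,3]]

  row1 -= 0·row0 → [0,2,-2]
  row2 -= -2·row0 → [0,-4,7]
  row2 -= -2·row1 → [0,0,3]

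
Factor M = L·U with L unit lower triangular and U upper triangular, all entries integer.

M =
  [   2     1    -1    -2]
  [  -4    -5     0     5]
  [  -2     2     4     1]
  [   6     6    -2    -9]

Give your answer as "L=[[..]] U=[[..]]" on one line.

  R1 -= -2·R0 → [0,-3,-2,1]
  R2 -= -1·R0 → [0,3,3,-1]
  R3 -= 3·R0 → [0,3,1,-3]
  R2 -= -1·R1 → [0,0,1,0]
  R3 -= -1·R1 → [0,0,-1,-2]
  R3 -= -1·R2 → [0,0,0,-2]

L=[[1,0,0,0],[-2,1,0,0],[-1,-1,1,0],[3,-1,-1,1]] U=[[2,1,-1,-2],[0,-3,-2,1],[0,0,1,0],[0,0,0,-2]]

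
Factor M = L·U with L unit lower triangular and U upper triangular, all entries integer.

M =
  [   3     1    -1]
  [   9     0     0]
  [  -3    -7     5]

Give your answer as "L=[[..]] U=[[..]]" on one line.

L=[[1,0,0],[3,1,0],[-1,2,1]] U=[[3,1,-1],[0,-3,3],[0,0,-2]]

  r1 -= 3·r0 → [0,-3,3]
  r2 -= -1·r0 → [0,-6,4]
  r2 -= 2·r1 → [0,0,-2]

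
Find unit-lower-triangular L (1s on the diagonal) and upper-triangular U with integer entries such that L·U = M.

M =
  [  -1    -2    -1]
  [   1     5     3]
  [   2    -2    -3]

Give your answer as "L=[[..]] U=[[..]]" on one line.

  row1 -= -1·row0 → [0,3,2]
  row2 -= -2·row0 → [0,-6,-5]
  row2 -= -2·row1 → [0,0,-1]

L=[[1,0,0],[-1,1,0],[-2,-2,1]] U=[[-1,-2,-1],[0,3,2],[0,0,-1]]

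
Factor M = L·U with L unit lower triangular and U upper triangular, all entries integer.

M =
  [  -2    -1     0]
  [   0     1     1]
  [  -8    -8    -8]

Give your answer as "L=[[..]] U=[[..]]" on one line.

L=[[1,0,0],[0,1,0],[4,-4,1]] U=[[-2,-1,0],[0,1,1],[0,0,-4]]

  r1 -= 0·r0 → [0,1,1]
  r2 -= 4·r0 → [0,-4,-8]
  r2 -= -4·r1 → [0,0,-4]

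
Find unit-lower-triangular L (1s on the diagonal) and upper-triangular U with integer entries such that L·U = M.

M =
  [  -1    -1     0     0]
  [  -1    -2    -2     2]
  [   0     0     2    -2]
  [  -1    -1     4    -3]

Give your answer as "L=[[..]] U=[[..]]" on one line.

L=[[1,0,0,0],[1,1,0,0],[0,0,1,0],[1,0,2,1]] U=[[-1,-1,0,0],[0,-1,-2,2],[0,0,2,-2],[0,0,0,1]]

  R1 -= 1·R0 → [0,-1,-2,2]
  R2 -= 0·R0 → [0,0,2,-2]
  R3 -= 1·R0 → [0,0,4,-3]
  R2 -= 0·R1 → [0,0,2,-2]
  R3 -= 0·R1 → [0,0,4,-3]
  R3 -= 2·R2 → [0,0,0,1]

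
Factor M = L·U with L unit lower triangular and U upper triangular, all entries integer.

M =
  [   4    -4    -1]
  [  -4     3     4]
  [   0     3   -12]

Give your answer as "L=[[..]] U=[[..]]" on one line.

  r1 -= -1·r0 → [0,-1,3]
  r2 -= 0·r0 → [0,3,-12]
  r2 -= -3·r1 → [0,0,-3]

L=[[1,0,0],[-1,1,0],[0,-3,1]] U=[[4,-4,-1],[0,-1,3],[0,0,-3]]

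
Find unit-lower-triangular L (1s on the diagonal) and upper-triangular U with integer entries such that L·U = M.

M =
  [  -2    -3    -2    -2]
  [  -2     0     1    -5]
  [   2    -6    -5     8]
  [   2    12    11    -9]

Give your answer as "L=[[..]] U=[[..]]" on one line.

  R1 -= 1·R0 → [0,3,3,-3]
  R2 -= -1·R0 → [0,-9,-7,6]
  R3 -= -1·R0 → [0,9,9,-11]
  R2 -= -3·R1 → [0,0,2,-3]
  R3 -= 3·R1 → [0,0,0,-2]
  R3 -= 0·R2 → [0,0,0,-2]

L=[[1,0,0,0],[1,1,0,0],[-1,-3,1,0],[-1,3,0,1]] U=[[-2,-3,-2,-2],[0,3,3,-3],[0,0,2,-3],[0,0,0,-2]]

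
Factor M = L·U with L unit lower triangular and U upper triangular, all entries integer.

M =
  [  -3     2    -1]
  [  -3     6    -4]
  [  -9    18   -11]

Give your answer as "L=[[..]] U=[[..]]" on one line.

L=[[1,0,0],[1,1,0],[3,3,1]] U=[[-3,2,-1],[0,4,-3],[0,0,1]]

  row1 -= 1·row0 → [0,4,-3]
  row2 -= 3·row0 → [0,12,-8]
  row2 -= 3·row1 → [0,0,1]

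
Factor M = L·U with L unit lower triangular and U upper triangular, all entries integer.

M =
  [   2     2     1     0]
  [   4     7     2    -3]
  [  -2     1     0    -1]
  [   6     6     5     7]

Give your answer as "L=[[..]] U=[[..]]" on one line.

L=[[1,0,0,0],[2,1,0,0],[-1,1,1,0],[3,0,2,1]] U=[[2,2,1,0],[0,3,0,-3],[0,0,1,2],[0,0,0,3]]

  row1 -= 2·row0 → [0,3,0,-3]
  row2 -= -1·row0 → [0,3,1,-1]
  row3 -= 3·row0 → [0,0,2,7]
  row2 -= 1·row1 → [0,0,1,2]
  row3 -= 0·row1 → [0,0,2,7]
  row3 -= 2·row2 → [0,0,0,3]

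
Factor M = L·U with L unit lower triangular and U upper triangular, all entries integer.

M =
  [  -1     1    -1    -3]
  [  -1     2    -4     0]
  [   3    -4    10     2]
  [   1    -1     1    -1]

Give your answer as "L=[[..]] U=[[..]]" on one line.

L=[[1,0,0,0],[1,1,0,0],[-3,-1,1,0],[-1,0,0,1]] U=[[-1,1,-1,-3],[0,1,-3,3],[0,0,4,-4],[0,0,0,-4]]

  row1 -= 1·row0 → [0,1,-3,3]
  row2 -= -3·row0 → [0,-1,7,-7]
  row3 -= -1·row0 → [0,0,0,-4]
  row2 -= -1·row1 → [0,0,4,-4]
  row3 -= 0·row1 → [0,0,0,-4]
  row3 -= 0·row2 → [0,0,0,-4]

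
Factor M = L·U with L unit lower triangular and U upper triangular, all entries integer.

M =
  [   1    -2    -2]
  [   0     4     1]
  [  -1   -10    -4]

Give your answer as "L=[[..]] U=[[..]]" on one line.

L=[[1,0,0],[0,1,0],[-1,-3,1]] U=[[1,-2,-2],[0,4,1],[0,0,-3]]

  row1 -= 0·row0 → [0,4,1]
  row2 -= -1·row0 → [0,-12,-6]
  row2 -= -3·row1 → [0,0,-3]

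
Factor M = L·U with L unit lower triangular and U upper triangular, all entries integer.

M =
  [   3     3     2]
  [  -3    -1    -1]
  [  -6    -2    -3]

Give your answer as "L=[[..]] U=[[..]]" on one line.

L=[[1,0,0],[-1,1,0],[-2,2,1]] U=[[3,3,2],[0,2,1],[0,0,-1]]

  row1 -= -1·row0 → [0,2,1]
  row2 -= -2·row0 → [0,4,1]
  row2 -= 2·row1 → [0,0,-1]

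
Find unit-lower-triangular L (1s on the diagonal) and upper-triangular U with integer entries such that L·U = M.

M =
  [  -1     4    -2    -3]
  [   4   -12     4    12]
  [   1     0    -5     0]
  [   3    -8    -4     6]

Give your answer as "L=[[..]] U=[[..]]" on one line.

  row1 -= -4·row0 → [0,4,-4,0]
  row2 -= -1·row0 → [0,4,-7,-3]
  row3 -= -3·row0 → [0,4,-10,-3]
  row2 -= 1·row1 → [0,0,-3,-3]
  row3 -= 1·row1 → [0,0,-6,-3]
  row3 -= 2·row2 → [0,0,0,3]

L=[[1,0,0,0],[-4,1,0,0],[-1,1,1,0],[-3,1,2,1]] U=[[-1,4,-2,-3],[0,4,-4,0],[0,0,-3,-3],[0,0,0,3]]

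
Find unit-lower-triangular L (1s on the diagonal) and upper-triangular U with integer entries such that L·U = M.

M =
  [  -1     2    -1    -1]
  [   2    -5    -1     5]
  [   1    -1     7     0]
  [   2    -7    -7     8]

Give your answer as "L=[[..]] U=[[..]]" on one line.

  row1 -= -2·row0 → [0,-1,-3,3]
  row2 -= -1·row0 → [0,1,6,-1]
  row3 -= -2·row0 → [0,-3,-9,6]
  row2 -= -1·row1 → [0,0,3,2]
  row3 -= 3·row1 → [0,0,0,-3]
  row3 -= 0·row2 → [0,0,0,-3]

L=[[1,0,0,0],[-2,1,0,0],[-1,-1,1,0],[-2,3,0,1]] U=[[-1,2,-1,-1],[0,-1,-3,3],[0,0,3,2],[0,0,0,-3]]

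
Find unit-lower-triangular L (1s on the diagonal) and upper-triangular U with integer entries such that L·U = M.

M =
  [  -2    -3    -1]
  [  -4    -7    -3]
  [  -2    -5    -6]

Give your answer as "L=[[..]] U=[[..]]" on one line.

  r1 -= 2·r0 → [0,-1,-1]
  r2 -= 1·r0 → [0,-2,-5]
  r2 -= 2·r1 → [0,0,-3]

L=[[1,0,0],[2,1,0],[1,2,1]] U=[[-2,-3,-1],[0,-1,-1],[0,0,-3]]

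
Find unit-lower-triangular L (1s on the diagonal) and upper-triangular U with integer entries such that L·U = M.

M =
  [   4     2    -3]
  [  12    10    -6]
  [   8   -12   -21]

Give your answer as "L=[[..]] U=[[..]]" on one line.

L=[[1,0,0],[3,1,0],[2,-4,1]] U=[[4,2,-3],[0,4,3],[0,0,-3]]

  r1 -= 3·r0 → [0,4,3]
  r2 -= 2·r0 → [0,-16,-15]
  r2 -= -4·r1 → [0,0,-3]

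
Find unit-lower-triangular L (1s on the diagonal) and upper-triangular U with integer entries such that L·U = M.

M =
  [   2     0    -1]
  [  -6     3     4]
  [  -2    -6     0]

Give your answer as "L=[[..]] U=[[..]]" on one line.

  R1 -= -3·R0 → [0,3,1]
  R2 -= -1·R0 → [0,-6,-1]
  R2 -= -2·R1 → [0,0,1]

L=[[1,0,0],[-3,1,0],[-1,-2,1]] U=[[2,0,-1],[0,3,1],[0,0,1]]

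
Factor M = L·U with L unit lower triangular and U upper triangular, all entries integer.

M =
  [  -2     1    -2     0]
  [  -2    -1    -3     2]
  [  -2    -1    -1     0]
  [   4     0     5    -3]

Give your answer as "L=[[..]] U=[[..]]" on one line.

L=[[1,0,0,0],[1,1,0,0],[1,1,1,0],[-2,-1,0,1]] U=[[-2,1,-2,0],[0,-2,-1,2],[0,0,2,-2],[0,0,0,-1]]

  row1 -= 1·row0 → [0,-2,-1,2]
  row2 -= 1·row0 → [0,-2,1,0]
  row3 -= -2·row0 → [0,2,1,-3]
  row2 -= 1·row1 → [0,0,2,-2]
  row3 -= -1·row1 → [0,0,0,-1]
  row3 -= 0·row2 → [0,0,0,-1]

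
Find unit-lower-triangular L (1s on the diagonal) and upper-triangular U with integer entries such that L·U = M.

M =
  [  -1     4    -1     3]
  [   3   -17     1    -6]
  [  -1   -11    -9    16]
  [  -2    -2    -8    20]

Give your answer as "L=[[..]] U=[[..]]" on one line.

L=[[1,0,0,0],[-3,1,0,0],[1,3,1,0],[2,2,1,1]] U=[[-1,4,-1,3],[0,-5,-2,3],[0,0,-2,4],[0,0,0,4]]

  r1 -= -3·r0 → [0,-5,-2,3]
  r2 -= 1·r0 → [0,-15,-8,13]
  r3 -= 2·r0 → [0,-10,-6,14]
  r2 -= 3·r1 → [0,0,-2,4]
  r3 -= 2·r1 → [0,0,-2,8]
  r3 -= 1·r2 → [0,0,0,4]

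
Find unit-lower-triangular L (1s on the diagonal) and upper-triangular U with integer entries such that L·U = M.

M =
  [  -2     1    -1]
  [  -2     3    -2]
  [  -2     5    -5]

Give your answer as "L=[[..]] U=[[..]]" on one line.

L=[[1,0,0],[1,1,0],[1,2,1]] U=[[-2,1,-1],[0,2,-1],[0,0,-2]]

  R1 -= 1·R0 → [0,2,-1]
  R2 -= 1·R0 → [0,4,-4]
  R2 -= 2·R1 → [0,0,-2]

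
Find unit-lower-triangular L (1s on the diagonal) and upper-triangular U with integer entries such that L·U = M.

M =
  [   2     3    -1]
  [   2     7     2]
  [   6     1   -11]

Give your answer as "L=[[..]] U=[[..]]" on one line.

  row1 -= 1·row0 → [0,4,3]
  row2 -= 3·row0 → [0,-8,-8]
  row2 -= -2·row1 → [0,0,-2]

L=[[1,0,0],[1,1,0],[3,-2,1]] U=[[2,3,-1],[0,4,3],[0,0,-2]]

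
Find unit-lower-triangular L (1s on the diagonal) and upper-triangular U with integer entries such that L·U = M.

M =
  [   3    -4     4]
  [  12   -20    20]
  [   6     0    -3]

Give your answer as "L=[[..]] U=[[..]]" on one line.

L=[[1,0,0],[4,1,0],[2,-2,1]] U=[[3,-4,4],[0,-4,4],[0,0,-3]]

  r1 -= 4·r0 → [0,-4,4]
  r2 -= 2·r0 → [0,8,-11]
  r2 -= -2·r1 → [0,0,-3]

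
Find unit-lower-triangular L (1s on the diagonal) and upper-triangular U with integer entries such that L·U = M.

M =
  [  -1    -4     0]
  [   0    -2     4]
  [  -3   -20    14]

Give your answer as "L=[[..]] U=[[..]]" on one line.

  row1 -= 0·row0 → [0,-2,4]
  row2 -= 3·row0 → [0,-8,14]
  row2 -= 4·row1 → [0,0,-2]

L=[[1,0,0],[0,1,0],[3,4,1]] U=[[-1,-4,0],[0,-2,4],[0,0,-2]]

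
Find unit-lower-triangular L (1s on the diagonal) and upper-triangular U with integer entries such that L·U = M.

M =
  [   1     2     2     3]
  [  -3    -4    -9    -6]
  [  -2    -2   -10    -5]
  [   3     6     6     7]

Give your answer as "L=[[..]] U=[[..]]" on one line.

  row1 -= -3·row0 → [0,2,-3,3]
  row2 -= -2·row0 → [0,2,-6,1]
  row3 -= 3·row0 → [0,0,0,-2]
  row2 -= 1·row1 → [0,0,-3,-2]
  row3 -= 0·row1 → [0,0,0,-2]
  row3 -= 0·row2 → [0,0,0,-2]

L=[[1,0,0,0],[-3,1,0,0],[-2,1,1,0],[3,0,0,1]] U=[[1,2,2,3],[0,2,-3,3],[0,0,-3,-2],[0,0,0,-2]]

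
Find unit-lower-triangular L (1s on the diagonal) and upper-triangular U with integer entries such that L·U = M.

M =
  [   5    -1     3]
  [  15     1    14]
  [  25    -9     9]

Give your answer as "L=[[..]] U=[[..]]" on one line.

L=[[1,0,0],[3,1,0],[5,-1,1]] U=[[5,-1,3],[0,4,5],[0,0,-1]]

  row1 -= 3·row0 → [0,4,5]
  row2 -= 5·row0 → [0,-4,-6]
  row2 -= -1·row1 → [0,0,-1]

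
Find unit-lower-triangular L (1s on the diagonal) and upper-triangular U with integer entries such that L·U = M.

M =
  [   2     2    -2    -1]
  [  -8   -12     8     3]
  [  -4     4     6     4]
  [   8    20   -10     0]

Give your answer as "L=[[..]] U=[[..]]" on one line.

L=[[1,0,0,0],[-4,1,0,0],[-2,-2,1,0],[4,-3,-1,1]] U=[[2,2,-2,-1],[0,-4,0,-1],[0,0,2,0],[0,0,0,1]]

  R1 -= -4·R0 → [0,-4,0,-1]
  R2 -= -2·R0 → [0,8,2,2]
  R3 -= 4·R0 → [0,12,-2,4]
  R2 -= -2·R1 → [0,0,2,0]
  R3 -= -3·R1 → [0,0,-2,1]
  R3 -= -1·R2 → [0,0,0,1]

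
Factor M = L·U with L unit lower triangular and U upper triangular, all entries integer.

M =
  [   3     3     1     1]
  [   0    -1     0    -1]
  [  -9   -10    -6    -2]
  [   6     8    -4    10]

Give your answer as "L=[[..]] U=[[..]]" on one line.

L=[[1,0,0,0],[0,1,0,0],[-3,1,1,0],[2,-2,2,1]] U=[[3,3,1,1],[0,-1,0,-1],[0,0,-3,2],[0,0,0,2]]

  R1 -= 0·R0 → [0,-1,0,-1]
  R2 -= -3·R0 → [0,-1,-3,1]
  R3 -= 2·R0 → [0,2,-6,8]
  R2 -= 1·R1 → [0,0,-3,2]
  R3 -= -2·R1 → [0,0,-6,6]
  R3 -= 2·R2 → [0,0,0,2]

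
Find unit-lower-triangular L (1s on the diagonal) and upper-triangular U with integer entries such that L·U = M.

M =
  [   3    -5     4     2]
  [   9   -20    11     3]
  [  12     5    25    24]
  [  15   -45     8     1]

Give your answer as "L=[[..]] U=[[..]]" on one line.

  R1 -= 3·R0 → [0,-5,-1,-3]
  R2 -= 4·R0 → [0,25,9,16]
  R3 -= 5·R0 → [0,-20,-12,-9]
  R2 -= -5·R1 → [0,0,4,1]
  R3 -= 4·R1 → [0,0,-8,3]
  R3 -= -2·R2 → [0,0,0,5]

L=[[1,0,0,0],[3,1,0,0],[4,-5,1,0],[5,4,-2,1]] U=[[3,-5,4,2],[0,-5,-1,-3],[0,0,4,1],[0,0,0,5]]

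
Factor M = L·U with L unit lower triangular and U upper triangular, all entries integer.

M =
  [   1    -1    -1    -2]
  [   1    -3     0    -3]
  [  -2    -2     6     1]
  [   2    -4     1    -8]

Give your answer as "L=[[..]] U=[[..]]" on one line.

L=[[1,0,0,0],[1,1,0,0],[-2,2,1,0],[2,1,1,1]] U=[[1,-1,-1,-2],[0,-2,1,-1],[0,0,2,-1],[0,0,0,-2]]

  R1 -= 1·R0 → [0,-2,1,-1]
  R2 -= -2·R0 → [0,-4,4,-3]
  R3 -= 2·R0 → [0,-2,3,-4]
  R2 -= 2·R1 → [0,0,2,-1]
  R3 -= 1·R1 → [0,0,2,-3]
  R3 -= 1·R2 → [0,0,0,-2]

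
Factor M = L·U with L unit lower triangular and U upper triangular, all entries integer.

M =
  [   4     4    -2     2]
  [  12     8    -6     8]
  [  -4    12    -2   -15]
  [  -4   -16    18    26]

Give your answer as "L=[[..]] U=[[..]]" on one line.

  row1 -= 3·row0 → [0,-4,0,2]
  row2 -= -1·row0 → [0,16,-4,-13]
  row3 -= -1·row0 → [0,-12,16,28]
  row2 -= -4·row1 → [0,0,-4,-5]
  row3 -= 3·row1 → [0,0,16,22]
  row3 -= -4·row2 → [0,0,0,2]

L=[[1,0,0,0],[3,1,0,0],[-1,-4,1,0],[-1,3,-4,1]] U=[[4,4,-2,2],[0,-4,0,2],[0,0,-4,-5],[0,0,0,2]]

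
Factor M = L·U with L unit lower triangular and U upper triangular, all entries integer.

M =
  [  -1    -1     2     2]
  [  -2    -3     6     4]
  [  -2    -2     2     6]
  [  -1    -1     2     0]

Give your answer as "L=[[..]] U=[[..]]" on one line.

  r1 -= 2·r0 → [0,-1,2,0]
  r2 -= 2·r0 → [0,0,-2,2]
  r3 -= 1·r0 → [0,0,0,-2]
  r2 -= 0·r1 → [0,0,-2,2]
  r3 -= 0·r1 → [0,0,0,-2]
  r3 -= 0·r2 → [0,0,0,-2]

L=[[1,0,0,0],[2,1,0,0],[2,0,1,0],[1,0,0,1]] U=[[-1,-1,2,2],[0,-1,2,0],[0,0,-2,2],[0,0,0,-2]]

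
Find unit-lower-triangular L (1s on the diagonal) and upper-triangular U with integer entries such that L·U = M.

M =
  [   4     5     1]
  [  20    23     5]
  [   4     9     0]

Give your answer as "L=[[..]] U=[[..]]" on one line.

  r1 -= 5·r0 → [0,-2,0]
  r2 -= 1·r0 → [0,4,-1]
  r2 -= -2·r1 → [0,0,-1]

L=[[1,0,0],[5,1,0],[1,-2,1]] U=[[4,5,1],[0,-2,0],[0,0,-1]]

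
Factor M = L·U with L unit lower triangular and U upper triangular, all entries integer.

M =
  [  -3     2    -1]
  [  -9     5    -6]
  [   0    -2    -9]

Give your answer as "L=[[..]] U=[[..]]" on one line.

L=[[1,0,0],[3,1,0],[0,2,1]] U=[[-3,2,-1],[0,-1,-3],[0,0,-3]]

  row1 -= 3·row0 → [0,-1,-3]
  row2 -= 0·row0 → [0,-2,-9]
  row2 -= 2·row1 → [0,0,-3]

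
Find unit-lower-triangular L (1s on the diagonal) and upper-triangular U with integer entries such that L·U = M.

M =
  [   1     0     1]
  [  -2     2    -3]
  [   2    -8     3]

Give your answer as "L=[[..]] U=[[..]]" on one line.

  r1 -= -2·r0 → [0,2,-1]
  r2 -= 2·r0 → [0,-8,1]
  r2 -= -4·r1 → [0,0,-3]

L=[[1,0,0],[-2,1,0],[2,-4,1]] U=[[1,0,1],[0,2,-1],[0,0,-3]]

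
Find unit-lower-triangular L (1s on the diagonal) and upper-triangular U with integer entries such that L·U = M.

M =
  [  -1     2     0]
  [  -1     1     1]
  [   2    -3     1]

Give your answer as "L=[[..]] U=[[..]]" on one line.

L=[[1,0,0],[1,1,0],[-2,-1,1]] U=[[-1,2,0],[0,-1,1],[0,0,2]]

  R1 -= 1·R0 → [0,-1,1]
  R2 -= -2·R0 → [0,1,1]
  R2 -= -1·R1 → [0,0,2]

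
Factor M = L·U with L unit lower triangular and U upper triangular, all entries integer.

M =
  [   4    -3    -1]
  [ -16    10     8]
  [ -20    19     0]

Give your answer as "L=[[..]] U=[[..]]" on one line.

  row1 -= -4·row0 → [0,-2,4]
  row2 -= -5·row0 → [0,4,-5]
  row2 -= -2·row1 → [0,0,3]

L=[[1,0,0],[-4,1,0],[-5,-2,1]] U=[[4,-3,-1],[0,-2,4],[0,0,3]]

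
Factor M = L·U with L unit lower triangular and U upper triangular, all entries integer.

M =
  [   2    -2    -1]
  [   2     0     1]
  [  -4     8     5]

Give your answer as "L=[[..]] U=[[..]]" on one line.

L=[[1,0,0],[1,1,0],[-2,2,1]] U=[[2,-2,-1],[0,2,2],[0,0,-1]]

  row1 -= 1·row0 → [0,2,2]
  row2 -= -2·row0 → [0,4,3]
  row2 -= 2·row1 → [0,0,-1]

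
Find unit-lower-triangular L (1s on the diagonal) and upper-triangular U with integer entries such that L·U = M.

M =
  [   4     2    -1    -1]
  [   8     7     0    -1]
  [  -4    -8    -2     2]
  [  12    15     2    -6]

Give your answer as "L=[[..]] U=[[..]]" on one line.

  R1 -= 2·R0 → [0,3,2,1]
  R2 -= -1·R0 → [0,-6,-3,1]
  R3 -= 3·R0 → [0,9,5,-3]
  R2 -= -2·R1 → [0,0,1,3]
  R3 -= 3·R1 → [0,0,-1,-6]
  R3 -= -1·R2 → [0,0,0,-3]

L=[[1,0,0,0],[2,1,0,0],[-1,-2,1,0],[3,3,-1,1]] U=[[4,2,-1,-1],[0,3,2,1],[0,0,1,3],[0,0,0,-3]]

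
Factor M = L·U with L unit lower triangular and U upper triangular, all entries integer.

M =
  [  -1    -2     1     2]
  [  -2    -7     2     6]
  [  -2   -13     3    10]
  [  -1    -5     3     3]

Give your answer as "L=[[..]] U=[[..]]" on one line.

  r1 -= 2·r0 → [0,-3,0,2]
  r2 -= 2·r0 → [0,-9,1,6]
  r3 -= 1·r0 → [0,-3,2,1]
  r2 -= 3·r1 → [0,0,1,0]
  r3 -= 1·r1 → [0,0,2,-1]
  r3 -= 2·r2 → [0,0,0,-1]

L=[[1,0,0,0],[2,1,0,0],[2,3,1,0],[1,1,2,1]] U=[[-1,-2,1,2],[0,-3,0,2],[0,0,1,0],[0,0,0,-1]]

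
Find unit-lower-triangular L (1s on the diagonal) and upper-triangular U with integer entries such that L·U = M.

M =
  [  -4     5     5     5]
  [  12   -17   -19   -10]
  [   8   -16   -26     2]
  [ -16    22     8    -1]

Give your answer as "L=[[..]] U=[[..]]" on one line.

L=[[1,0,0,0],[-3,1,0,0],[-2,3,1,0],[4,-1,4,1]] U=[[-4,5,5,5],[0,-2,-4,5],[0,0,-4,-3],[0,0,0,-4]]

  row1 -= -3·row0 → [0,-2,-4,5]
  row2 -= -2·row0 → [0,-6,-16,12]
  row3 -= 4·row0 → [0,2,-12,-21]
  row2 -= 3·row1 → [0,0,-4,-3]
  row3 -= -1·row1 → [0,0,-16,-16]
  row3 -= 4·row2 → [0,0,0,-4]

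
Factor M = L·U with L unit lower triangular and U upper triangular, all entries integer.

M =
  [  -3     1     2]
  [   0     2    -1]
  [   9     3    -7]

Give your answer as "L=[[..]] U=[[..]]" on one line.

L=[[1,0,0],[0,1,0],[-3,3,1]] U=[[-3,1,2],[0,2,-1],[0,0,2]]

  R1 -= 0·R0 → [0,2,-1]
  R2 -= -3·R0 → [0,6,-1]
  R2 -= 3·R1 → [0,0,2]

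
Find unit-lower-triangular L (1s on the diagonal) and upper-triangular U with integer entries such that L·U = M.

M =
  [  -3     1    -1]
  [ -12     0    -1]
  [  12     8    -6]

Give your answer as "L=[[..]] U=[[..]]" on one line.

L=[[1,0,0],[4,1,0],[-4,-3,1]] U=[[-3,1,-1],[0,-4,3],[0,0,-1]]

  row1 -= 4·row0 → [0,-4,3]
  row2 -= -4·row0 → [0,12,-10]
  row2 -= -3·row1 → [0,0,-1]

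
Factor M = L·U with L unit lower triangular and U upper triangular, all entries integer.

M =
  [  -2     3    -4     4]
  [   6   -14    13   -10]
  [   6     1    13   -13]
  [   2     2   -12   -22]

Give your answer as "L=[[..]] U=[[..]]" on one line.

L=[[1,0,0,0],[-3,1,0,0],[-3,-2,1,0],[-1,-1,-5,1]] U=[[-2,3,-4,4],[0,-5,1,2],[0,0,3,3],[0,0,0,-1]]

  r1 -= -3·r0 → [0,-5,1,2]
  r2 -= -3·r0 → [0,10,1,-1]
  r3 -= -1·r0 → [0,5,-16,-18]
  r2 -= -2·r1 → [0,0,3,3]
  r3 -= -1·r1 → [0,0,-15,-16]
  r3 -= -5·r2 → [0,0,0,-1]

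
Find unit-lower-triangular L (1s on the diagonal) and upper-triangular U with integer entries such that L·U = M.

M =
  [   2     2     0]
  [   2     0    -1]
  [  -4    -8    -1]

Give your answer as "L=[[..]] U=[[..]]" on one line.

  R1 -= 1·R0 → [0,-2,-1]
  R2 -= -2·R0 → [0,-4,-1]
  R2 -= 2·R1 → [0,0,1]

L=[[1,0,0],[1,1,0],[-2,2,1]] U=[[2,2,0],[0,-2,-1],[0,0,1]]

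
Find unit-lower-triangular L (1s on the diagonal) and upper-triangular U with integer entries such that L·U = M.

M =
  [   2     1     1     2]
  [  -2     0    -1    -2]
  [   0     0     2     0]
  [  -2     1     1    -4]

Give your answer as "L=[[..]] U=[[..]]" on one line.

  row1 -= -1·row0 → [0,1,0,0]
  row2 -= 0·row0 → [0,0,2,0]
  row3 -= -1·row0 → [0,2,2,-2]
  row2 -= 0·row1 → [0,0,2,0]
  row3 -= 2·row1 → [0,0,2,-2]
  row3 -= 1·row2 → [0,0,0,-2]

L=[[1,0,0,0],[-1,1,0,0],[0,0,1,0],[-1,2,1,1]] U=[[2,1,1,2],[0,1,0,0],[0,0,2,0],[0,0,0,-2]]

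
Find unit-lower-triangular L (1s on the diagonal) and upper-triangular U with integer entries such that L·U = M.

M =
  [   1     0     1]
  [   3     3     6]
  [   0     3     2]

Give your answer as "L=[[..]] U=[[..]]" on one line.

L=[[1,0,0],[3,1,0],[0,1,1]] U=[[1,0,1],[0,3,3],[0,0,-1]]

  row1 -= 3·row0 → [0,3,3]
  row2 -= 0·row0 → [0,3,2]
  row2 -= 1·row1 → [0,0,-1]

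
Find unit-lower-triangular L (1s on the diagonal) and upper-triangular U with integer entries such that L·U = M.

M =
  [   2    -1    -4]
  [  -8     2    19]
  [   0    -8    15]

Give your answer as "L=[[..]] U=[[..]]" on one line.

L=[[1,0,0],[-4,1,0],[0,4,1]] U=[[2,-1,-4],[0,-2,3],[0,0,3]]

  row1 -= -4·row0 → [0,-2,3]
  row2 -= 0·row0 → [0,-8,15]
  row2 -= 4·row1 → [0,0,3]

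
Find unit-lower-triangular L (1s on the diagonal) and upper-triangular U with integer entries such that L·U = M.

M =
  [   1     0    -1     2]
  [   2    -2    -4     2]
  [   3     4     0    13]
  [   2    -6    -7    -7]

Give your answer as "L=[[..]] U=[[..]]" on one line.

  row1 -= 2·row0 → [0,-2,-2,-2]
  row2 -= 3·row0 → [0,4,3,7]
  row3 -= 2·row0 → [0,-6,-5,-11]
  row2 -= -2·row1 → [0,0,-1,3]
  row3 -= 3·row1 → [0,0,1,-5]
  row3 -= -1·row2 → [0,0,0,-2]

L=[[1,0,0,0],[2,1,0,0],[3,-2,1,0],[2,3,-1,1]] U=[[1,0,-1,2],[0,-2,-2,-2],[0,0,-1,3],[0,0,0,-2]]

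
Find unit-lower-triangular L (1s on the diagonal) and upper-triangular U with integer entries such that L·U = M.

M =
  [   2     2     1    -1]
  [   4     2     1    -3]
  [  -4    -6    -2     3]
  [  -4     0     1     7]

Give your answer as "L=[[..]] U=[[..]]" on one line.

L=[[1,0,0,0],[2,1,0,0],[-2,1,1,0],[-2,-2,1,1]] U=[[2,2,1,-1],[0,-2,-1,-1],[0,0,1,2],[0,0,0,1]]

  R1 -= 2·R0 → [0,-2,-1,-1]
  R2 -= -2·R0 → [0,-2,0,1]
  R3 -= -2·R0 → [0,4,3,5]
  R2 -= 1·R1 → [0,0,1,2]
  R3 -= -2·R1 → [0,0,1,3]
  R3 -= 1·R2 → [0,0,0,1]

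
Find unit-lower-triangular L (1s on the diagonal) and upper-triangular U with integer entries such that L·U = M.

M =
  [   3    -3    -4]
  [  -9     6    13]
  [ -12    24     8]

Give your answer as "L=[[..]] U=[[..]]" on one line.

L=[[1,0,0],[-3,1,0],[-4,-4,1]] U=[[3,-3,-4],[0,-3,1],[0,0,-4]]

  r1 -= -3·r0 → [0,-3,1]
  r2 -= -4·r0 → [0,12,-8]
  r2 -= -4·r1 → [0,0,-4]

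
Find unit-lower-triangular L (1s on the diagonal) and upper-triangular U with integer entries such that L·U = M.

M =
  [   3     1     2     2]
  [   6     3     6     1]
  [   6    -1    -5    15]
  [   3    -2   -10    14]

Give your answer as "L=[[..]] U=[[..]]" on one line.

  R1 -= 2·R0 → [0,1,2,-3]
  R2 -= 2·R0 → [0,-3,-9,11]
  R3 -= 1·R0 → [0,-3,-12,12]
  R2 -= -3·R1 → [0,0,-3,2]
  R3 -= -3·R1 → [0,0,-6,3]
  R3 -= 2·R2 → [0,0,0,-1]

L=[[1,0,0,0],[2,1,0,0],[2,-3,1,0],[1,-3,2,1]] U=[[3,1,2,2],[0,1,2,-3],[0,0,-3,2],[0,0,0,-1]]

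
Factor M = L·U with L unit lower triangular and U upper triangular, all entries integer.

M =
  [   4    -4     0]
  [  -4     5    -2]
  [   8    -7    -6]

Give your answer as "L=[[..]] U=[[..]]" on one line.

  r1 -= -1·r0 → [0,1,-2]
  r2 -= 2·r0 → [0,1,-6]
  r2 -= 1·r1 → [0,0,-4]

L=[[1,0,0],[-1,1,0],[2,1,1]] U=[[4,-4,0],[0,1,-2],[0,0,-4]]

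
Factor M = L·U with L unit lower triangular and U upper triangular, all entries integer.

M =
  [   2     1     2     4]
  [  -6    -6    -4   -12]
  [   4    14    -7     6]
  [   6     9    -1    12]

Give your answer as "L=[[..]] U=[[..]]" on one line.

  row1 -= -3·row0 → [0,-3,2,0]
  row2 -= 2·row0 → [0,12,-11,-2]
  row3 -= 3·row0 → [0,6,-7,0]
  row2 -= -4·row1 → [0,0,-3,-2]
  row3 -= -2·row1 → [0,0,-3,0]
  row3 -= 1·row2 → [0,0,0,2]

L=[[1,0,0,0],[-3,1,0,0],[2,-4,1,0],[3,-2,1,1]] U=[[2,1,2,4],[0,-3,2,0],[0,0,-3,-2],[0,0,0,2]]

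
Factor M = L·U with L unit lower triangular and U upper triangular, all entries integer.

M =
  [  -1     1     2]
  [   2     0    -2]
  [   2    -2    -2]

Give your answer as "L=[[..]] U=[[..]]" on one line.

  R1 -= -2·R0 → [0,2,2]
  R2 -= -2·R0 → [0,0,2]
  R2 -= 0·R1 → [0,0,2]

L=[[1,0,0],[-2,1,0],[-2,0,1]] U=[[-1,1,2],[0,2,2],[0,0,2]]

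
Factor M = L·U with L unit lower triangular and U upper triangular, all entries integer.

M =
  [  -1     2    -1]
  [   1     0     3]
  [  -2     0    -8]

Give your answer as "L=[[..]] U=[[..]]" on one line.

  row1 -= -1·row0 → [0,2,2]
  row2 -= 2·row0 → [0,-4,-6]
  row2 -= -2·row1 → [0,0,-2]

L=[[1,0,0],[-1,1,0],[2,-2,1]] U=[[-1,2,-1],[0,2,2],[0,0,-2]]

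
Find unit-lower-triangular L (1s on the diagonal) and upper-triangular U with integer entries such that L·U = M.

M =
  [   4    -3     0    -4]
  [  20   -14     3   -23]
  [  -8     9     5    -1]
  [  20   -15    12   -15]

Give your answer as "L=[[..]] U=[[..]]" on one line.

  row1 -= 5·row0 → [0,1,3,-3]
  row2 -= -2·row0 → [0,3,5,-9]
  row3 -= 5·row0 → [0,0,12,5]
  row2 -= 3·row1 → [0,0,-4,0]
  row3 -= 0·row1 → [0,0,12,5]
  row3 -= -3·row2 → [0,0,0,5]

L=[[1,0,0,0],[5,1,0,0],[-2,3,1,0],[5,0,-3,1]] U=[[4,-3,0,-4],[0,1,3,-3],[0,0,-4,0],[0,0,0,5]]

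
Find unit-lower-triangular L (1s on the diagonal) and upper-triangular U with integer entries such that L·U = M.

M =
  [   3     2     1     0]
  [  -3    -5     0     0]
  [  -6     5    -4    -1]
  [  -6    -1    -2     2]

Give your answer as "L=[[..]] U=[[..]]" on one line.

  r1 -= -1·r0 → [0,-3,1,0]
  r2 -= -2·r0 → [0,9,-2,-1]
  r3 -= -2·r0 → [0,3,0,2]
  r2 -= -3·r1 → [0,0,1,-1]
  r3 -= -1·r1 → [0,0,1,2]
  r3 -= 1·r2 → [0,0,0,3]

L=[[1,0,0,0],[-1,1,0,0],[-2,-3,1,0],[-2,-1,1,1]] U=[[3,2,1,0],[0,-3,1,0],[0,0,1,-1],[0,0,0,3]]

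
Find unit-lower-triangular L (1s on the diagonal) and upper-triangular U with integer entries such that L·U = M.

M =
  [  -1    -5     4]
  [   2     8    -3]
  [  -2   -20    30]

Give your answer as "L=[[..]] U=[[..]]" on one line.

  R1 -= -2·R0 → [0,-2,5]
  R2 -= 2·R0 → [0,-10,22]
  R2 -= 5·R1 → [0,0,-3]

L=[[1,0,0],[-2,1,0],[2,5,1]] U=[[-1,-5,4],[0,-2,5],[0,0,-3]]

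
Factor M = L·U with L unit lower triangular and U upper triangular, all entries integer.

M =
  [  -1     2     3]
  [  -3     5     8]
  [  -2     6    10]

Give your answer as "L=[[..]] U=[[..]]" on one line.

  R1 -= 3·R0 → [0,-1,-1]
  R2 -= 2·R0 → [0,2,4]
  R2 -= -2·R1 → [0,0,2]

L=[[1,0,0],[3,1,0],[2,-2,1]] U=[[-1,2,3],[0,-1,-1],[0,0,2]]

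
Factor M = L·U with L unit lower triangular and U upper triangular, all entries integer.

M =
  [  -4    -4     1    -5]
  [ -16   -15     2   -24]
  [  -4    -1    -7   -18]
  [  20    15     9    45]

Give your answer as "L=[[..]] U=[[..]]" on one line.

  r1 -= 4·r0 → [0,1,-2,-4]
  r2 -= 1·r0 → [0,3,-8,-13]
  r3 -= -5·r0 → [0,-5,14,20]
  r2 -= 3·r1 → [0,0,-2,-1]
  r3 -= -5·r1 → [0,0,4,0]
  r3 -= -2·r2 → [0,0,0,-2]

L=[[1,0,0,0],[4,1,0,0],[1,3,1,0],[-5,-5,-2,1]] U=[[-4,-4,1,-5],[0,1,-2,-4],[0,0,-2,-1],[0,0,0,-2]]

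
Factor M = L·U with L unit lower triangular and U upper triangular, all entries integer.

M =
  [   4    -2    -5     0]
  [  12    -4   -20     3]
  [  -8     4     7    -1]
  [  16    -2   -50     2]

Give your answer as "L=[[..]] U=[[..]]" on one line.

  row1 -= 3·row0 → [0,2,-5,3]
  row2 -= -2·row0 → [0,0,-3,-1]
  row3 -= 4·row0 → [0,6,-30,2]
  row2 -= 0·row1 → [0,0,-3,-1]
  row3 -= 3·row1 → [0,0,-15,-7]
  row3 -= 5·row2 → [0,0,0,-2]

L=[[1,0,0,0],[3,1,0,0],[-2,0,1,0],[4,3,5,1]] U=[[4,-2,-5,0],[0,2,-5,3],[0,0,-3,-1],[0,0,0,-2]]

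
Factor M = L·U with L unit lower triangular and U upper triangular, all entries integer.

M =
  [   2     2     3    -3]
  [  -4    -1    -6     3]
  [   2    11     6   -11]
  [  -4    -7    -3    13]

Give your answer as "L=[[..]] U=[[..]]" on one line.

  row1 -= -2·row0 → [0,3,0,-3]
  row2 -= 1·row0 → [0,9,3,-8]
  row3 -= -2·row0 → [0,-3,3,7]
  row2 -= 3·row1 → [0,0,3,1]
  row3 -= -1·row1 → [0,0,3,4]
  row3 -= 1·row2 → [0,0,0,3]

L=[[1,0,0,0],[-2,1,0,0],[1,3,1,0],[-2,-1,1,1]] U=[[2,2,3,-3],[0,3,0,-3],[0,0,3,1],[0,0,0,3]]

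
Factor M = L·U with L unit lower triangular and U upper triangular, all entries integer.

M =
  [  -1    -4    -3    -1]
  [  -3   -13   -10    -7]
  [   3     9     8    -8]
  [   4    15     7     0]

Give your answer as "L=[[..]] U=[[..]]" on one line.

L=[[1,0,0,0],[3,1,0,0],[-3,3,1,0],[-4,1,-2,1]] U=[[-1,-4,-3,-1],[0,-1,-1,-4],[0,0,2,1],[0,0,0,2]]

  R1 -= 3·R0 → [0,-1,-1,-4]
  R2 -= -3·R0 → [0,-3,-1,-11]
  R3 -= -4·R0 → [0,-1,-5,-4]
  R2 -= 3·R1 → [0,0,2,1]
  R3 -= 1·R1 → [0,0,-4,0]
  R3 -= -2·R2 → [0,0,0,2]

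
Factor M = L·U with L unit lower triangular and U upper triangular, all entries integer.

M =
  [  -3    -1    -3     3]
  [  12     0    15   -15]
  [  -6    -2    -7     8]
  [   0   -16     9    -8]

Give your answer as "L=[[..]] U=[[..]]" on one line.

L=[[1,0,0,0],[-4,1,0,0],[2,0,1,0],[0,4,3,1]] U=[[-3,-1,-3,3],[0,-4,3,-3],[0,0,-1,2],[0,0,0,-2]]

  row1 -= -4·row0 → [0,-4,3,-3]
  row2 -= 2·row0 → [0,0,-1,2]
  row3 -= 0·row0 → [0,-16,9,-8]
  row2 -= 0·row1 → [0,0,-1,2]
  row3 -= 4·row1 → [0,0,-3,4]
  row3 -= 3·row2 → [0,0,0,-2]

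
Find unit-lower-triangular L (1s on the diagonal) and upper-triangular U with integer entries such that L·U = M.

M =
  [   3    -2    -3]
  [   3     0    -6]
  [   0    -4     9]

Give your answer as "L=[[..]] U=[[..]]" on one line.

  R1 -= 1·R0 → [0,2,-3]
  R2 -= 0·R0 → [0,-4,9]
  R2 -= -2·R1 → [0,0,3]

L=[[1,0,0],[1,1,0],[0,-2,1]] U=[[3,-2,-3],[0,2,-3],[0,0,3]]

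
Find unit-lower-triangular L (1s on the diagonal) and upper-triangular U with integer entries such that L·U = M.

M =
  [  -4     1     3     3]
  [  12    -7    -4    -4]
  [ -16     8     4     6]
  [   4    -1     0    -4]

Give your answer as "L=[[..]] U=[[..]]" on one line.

L=[[1,0,0,0],[-3,1,0,0],[4,-1,1,0],[-1,0,-1,1]] U=[[-4,1,3,3],[0,-4,5,5],[0,0,-3,-1],[0,0,0,-2]]

  r1 -= -3·r0 → [0,-4,5,5]
  r2 -= 4·r0 → [0,4,-8,-6]
  r3 -= -1·r0 → [0,0,3,-1]
  r2 -= -1·r1 → [0,0,-3,-1]
  r3 -= 0·r1 → [0,0,3,-1]
  r3 -= -1·r2 → [0,0,0,-2]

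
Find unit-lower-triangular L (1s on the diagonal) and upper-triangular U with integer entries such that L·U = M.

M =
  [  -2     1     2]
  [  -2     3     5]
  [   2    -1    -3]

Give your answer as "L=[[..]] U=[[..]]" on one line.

L=[[1,0,0],[1,1,0],[-1,0,1]] U=[[-2,1,2],[0,2,3],[0,0,-1]]

  R1 -= 1·R0 → [0,2,3]
  R2 -= -1·R0 → [0,0,-1]
  R2 -= 0·R1 → [0,0,-1]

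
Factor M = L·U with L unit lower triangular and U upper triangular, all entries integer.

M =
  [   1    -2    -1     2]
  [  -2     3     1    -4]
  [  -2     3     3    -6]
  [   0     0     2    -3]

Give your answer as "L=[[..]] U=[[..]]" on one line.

L=[[1,0,0,0],[-2,1,0,0],[-2,1,1,0],[0,0,1,1]] U=[[1,-2,-1,2],[0,-1,-1,0],[0,0,2,-2],[0,0,0,-1]]

  row1 -= -2·row0 → [0,-1,-1,0]
  row2 -= -2·row0 → [0,-1,1,-2]
  row3 -= 0·row0 → [0,0,2,-3]
  row2 -= 1·row1 → [0,0,2,-2]
  row3 -= 0·row1 → [0,0,2,-3]
  row3 -= 1·row2 → [0,0,0,-1]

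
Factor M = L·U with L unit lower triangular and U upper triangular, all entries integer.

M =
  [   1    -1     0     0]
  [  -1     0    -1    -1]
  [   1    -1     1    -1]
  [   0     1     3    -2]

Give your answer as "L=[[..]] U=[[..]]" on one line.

  r1 -= -1·r0 → [0,-1,-1,-1]
  r2 -= 1·r0 → [0,0,1,-1]
  r3 -= 0·r0 → [0,1,3,-2]
  r2 -= 0·r1 → [0,0,1,-1]
  r3 -= -1·r1 → [0,0,2,-3]
  r3 -= 2·r2 → [0,0,0,-1]

L=[[1,0,0,0],[-1,1,0,0],[1,0,1,0],[0,-1,2,1]] U=[[1,-1,0,0],[0,-1,-1,-1],[0,0,1,-1],[0,0,0,-1]]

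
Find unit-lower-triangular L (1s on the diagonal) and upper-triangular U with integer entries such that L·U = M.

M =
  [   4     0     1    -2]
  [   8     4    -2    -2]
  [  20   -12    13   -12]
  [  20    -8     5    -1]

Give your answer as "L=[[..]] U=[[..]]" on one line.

  r1 -= 2·r0 → [0,4,-4,2]
  r2 -= 5·r0 → [0,-12,8,-2]
  r3 -= 5·r0 → [0,-8,0,9]
  r2 -= -3·r1 → [0,0,-4,4]
  r3 -= -2·r1 → [0,0,-8,13]
  r3 -= 2·r2 → [0,0,0,5]

L=[[1,0,0,0],[2,1,0,0],[5,-3,1,0],[5,-2,2,1]] U=[[4,0,1,-2],[0,4,-4,2],[0,0,-4,4],[0,0,0,5]]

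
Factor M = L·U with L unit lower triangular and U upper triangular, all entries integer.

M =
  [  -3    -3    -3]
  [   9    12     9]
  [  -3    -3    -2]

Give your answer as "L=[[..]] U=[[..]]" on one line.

  r1 -= -3·r0 → [0,3,0]
  r2 -= 1·r0 → [0,0,1]
  r2 -= 0·r1 → [0,0,1]

L=[[1,0,0],[-3,1,0],[1,0,1]] U=[[-3,-3,-3],[0,3,0],[0,0,1]]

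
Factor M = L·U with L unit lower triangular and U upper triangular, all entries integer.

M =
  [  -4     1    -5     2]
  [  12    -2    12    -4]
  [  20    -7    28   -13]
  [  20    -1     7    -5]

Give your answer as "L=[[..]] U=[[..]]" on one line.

L=[[1,0,0,0],[-3,1,0,0],[-5,-2,1,0],[-5,4,2,1]] U=[[-4,1,-5,2],[0,1,-3,2],[0,0,-3,1],[0,0,0,-5]]

  row1 -= -3·row0 → [0,1,-3,2]
  row2 -= -5·row0 → [0,-2,3,-3]
  row3 -= -5·row0 → [0,4,-18,5]
  row2 -= -2·row1 → [0,0,-3,1]
  row3 -= 4·row1 → [0,0,-6,-3]
  row3 -= 2·row2 → [0,0,0,-5]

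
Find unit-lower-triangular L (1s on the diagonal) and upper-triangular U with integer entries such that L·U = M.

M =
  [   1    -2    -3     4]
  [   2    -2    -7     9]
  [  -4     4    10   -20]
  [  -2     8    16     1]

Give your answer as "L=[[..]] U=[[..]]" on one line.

L=[[1,0,0,0],[2,1,0,0],[-4,-2,1,0],[-2,2,-3,1]] U=[[1,-2,-3,4],[0,2,-1,1],[0,0,-4,-2],[0,0,0,1]]

  R1 -= 2·R0 → [0,2,-1,1]
  R2 -= -4·R0 → [0,-4,-2,-4]
  R3 -= -2·R0 → [0,4,10,9]
  R2 -= -2·R1 → [0,0,-4,-2]
  R3 -= 2·R1 → [0,0,12,7]
  R3 -= -3·R2 → [0,0,0,1]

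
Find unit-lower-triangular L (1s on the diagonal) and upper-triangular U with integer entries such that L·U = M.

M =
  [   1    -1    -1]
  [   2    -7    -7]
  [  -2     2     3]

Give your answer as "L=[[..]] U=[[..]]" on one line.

  r1 -= 2·r0 → [0,-5,-5]
  r2 -= -2·r0 → [0,0,1]
  r2 -= 0·r1 → [0,0,1]

L=[[1,0,0],[2,1,0],[-2,0,1]] U=[[1,-1,-1],[0,-5,-5],[0,0,1]]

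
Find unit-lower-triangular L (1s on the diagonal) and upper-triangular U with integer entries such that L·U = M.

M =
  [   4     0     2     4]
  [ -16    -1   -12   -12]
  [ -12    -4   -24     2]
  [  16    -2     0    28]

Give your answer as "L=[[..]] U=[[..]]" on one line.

  row1 -= -4·row0 → [0,-1,-4,4]
  row2 -= -3·row0 → [0,-4,-18,14]
  row3 -= 4·row0 → [0,-2,-8,12]
  row2 -= 4·row1 → [0,0,-2,-2]
  row3 -= 2·row1 → [0,0,0,4]
  row3 -= 0·row2 → [0,0,0,4]

L=[[1,0,0,0],[-4,1,0,0],[-3,4,1,0],[4,2,0,1]] U=[[4,0,2,4],[0,-1,-4,4],[0,0,-2,-2],[0,0,0,4]]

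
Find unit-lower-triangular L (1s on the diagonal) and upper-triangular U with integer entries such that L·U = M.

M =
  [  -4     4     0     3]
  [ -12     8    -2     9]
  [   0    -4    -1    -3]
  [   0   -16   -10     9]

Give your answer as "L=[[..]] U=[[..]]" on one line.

L=[[1,0,0,0],[3,1,0,0],[0,1,1,0],[0,4,-2,1]] U=[[-4,4,0,3],[0,-4,-2,0],[0,0,1,-3],[0,0,0,3]]

  R1 -= 3·R0 → [0,-4,-2,0]
  R2 -= 0·R0 → [0,-4,-1,-3]
  R3 -= 0·R0 → [0,-16,-10,9]
  R2 -= 1·R1 → [0,0,1,-3]
  R3 -= 4·R1 → [0,0,-2,9]
  R3 -= -2·R2 → [0,0,0,3]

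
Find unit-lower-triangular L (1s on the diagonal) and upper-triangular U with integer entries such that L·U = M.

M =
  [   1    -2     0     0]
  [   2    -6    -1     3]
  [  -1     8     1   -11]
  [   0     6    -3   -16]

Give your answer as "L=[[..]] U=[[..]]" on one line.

L=[[1,0,0,0],[2,1,0,0],[-1,-3,1,0],[0,-3,3,1]] U=[[1,-2,0,0],[0,-2,-1,3],[0,0,-2,-2],[0,0,0,-1]]

  R1 -= 2·R0 → [0,-2,-1,3]
  R2 -= -1·R0 → [0,6,1,-11]
  R3 -= 0·R0 → [0,6,-3,-16]
  R2 -= -3·R1 → [0,0,-2,-2]
  R3 -= -3·R1 → [0,0,-6,-7]
  R3 -= 3·R2 → [0,0,0,-1]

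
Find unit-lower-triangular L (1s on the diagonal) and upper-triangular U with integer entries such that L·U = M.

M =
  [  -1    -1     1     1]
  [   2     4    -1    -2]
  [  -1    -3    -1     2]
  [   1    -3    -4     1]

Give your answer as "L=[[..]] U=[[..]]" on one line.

  R1 -= -2·R0 → [0,2,1,0]
  R2 -= 1·R0 → [0,-2,-2,1]
  R3 -= -1·R0 → [0,-4,-3,2]
  R2 -= -1·R1 → [0,0,-1,1]
  R3 -= -2·R1 → [0,0,-1,2]
  R3 -= 1·R2 → [0,0,0,1]

L=[[1,0,0,0],[-2,1,0,0],[1,-1,1,0],[-1,-2,1,1]] U=[[-1,-1,1,1],[0,2,1,0],[0,0,-1,1],[0,0,0,1]]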